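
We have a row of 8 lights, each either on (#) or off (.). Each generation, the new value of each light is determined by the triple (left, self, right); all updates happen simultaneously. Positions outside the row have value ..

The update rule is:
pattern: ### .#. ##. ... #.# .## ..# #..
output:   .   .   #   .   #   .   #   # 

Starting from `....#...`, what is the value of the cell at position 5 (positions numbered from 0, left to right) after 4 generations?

...#.#..
..#.#.#.
.#.#.#.#
#.#.#.#.
position 5 holds .

.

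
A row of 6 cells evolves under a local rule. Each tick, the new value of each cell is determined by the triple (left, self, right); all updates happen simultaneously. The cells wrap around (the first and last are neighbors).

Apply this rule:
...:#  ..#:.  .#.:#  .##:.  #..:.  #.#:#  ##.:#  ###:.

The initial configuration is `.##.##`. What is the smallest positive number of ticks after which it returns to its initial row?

3

#.##.#
##.##.
.##.##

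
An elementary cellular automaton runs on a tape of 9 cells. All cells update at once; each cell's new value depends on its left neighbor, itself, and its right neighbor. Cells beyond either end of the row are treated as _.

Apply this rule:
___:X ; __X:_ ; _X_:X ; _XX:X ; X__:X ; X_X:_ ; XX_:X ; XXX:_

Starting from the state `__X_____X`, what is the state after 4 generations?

X_X_X_X_X

X_XXXXX_X
X_X___X_X
X_XXX_X_X
X_X_X_X_X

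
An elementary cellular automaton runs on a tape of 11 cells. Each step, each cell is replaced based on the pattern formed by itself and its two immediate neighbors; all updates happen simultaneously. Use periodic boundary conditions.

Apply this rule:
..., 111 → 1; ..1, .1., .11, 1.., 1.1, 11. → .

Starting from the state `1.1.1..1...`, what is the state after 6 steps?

.........1.
11111111...
.111111..1.
..1111.....
1..11..1111
........111

........111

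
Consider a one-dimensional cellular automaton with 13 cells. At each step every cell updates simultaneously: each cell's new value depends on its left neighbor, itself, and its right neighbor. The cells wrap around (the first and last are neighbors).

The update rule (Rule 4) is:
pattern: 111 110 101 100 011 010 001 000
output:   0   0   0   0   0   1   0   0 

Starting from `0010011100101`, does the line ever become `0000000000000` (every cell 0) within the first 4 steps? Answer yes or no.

no

step 1: 0010000000101
step 2: 0010000000101  (fixed point — unchanged through step 4)
step 4 is 0010000000101, still not uniform 0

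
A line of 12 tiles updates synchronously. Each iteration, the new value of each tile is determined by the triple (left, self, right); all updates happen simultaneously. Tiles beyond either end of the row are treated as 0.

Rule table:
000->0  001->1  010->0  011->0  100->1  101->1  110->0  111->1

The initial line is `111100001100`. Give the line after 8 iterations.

iteration 1: 011010010010
iteration 2: 100101101101
iteration 3: 011010010010  (repeats iteration 1; period 2)
iteration 8: 100101101101

100101101101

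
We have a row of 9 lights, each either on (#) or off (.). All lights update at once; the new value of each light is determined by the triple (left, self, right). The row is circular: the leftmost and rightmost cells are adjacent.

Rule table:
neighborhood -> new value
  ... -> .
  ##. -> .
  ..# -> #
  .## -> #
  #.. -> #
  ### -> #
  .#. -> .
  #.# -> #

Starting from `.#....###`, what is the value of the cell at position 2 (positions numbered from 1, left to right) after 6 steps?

#

#.#..###.
.#.####.#
#.####.#.
.####.#.#
####.#.#.
###.#.#.#
position 2 holds #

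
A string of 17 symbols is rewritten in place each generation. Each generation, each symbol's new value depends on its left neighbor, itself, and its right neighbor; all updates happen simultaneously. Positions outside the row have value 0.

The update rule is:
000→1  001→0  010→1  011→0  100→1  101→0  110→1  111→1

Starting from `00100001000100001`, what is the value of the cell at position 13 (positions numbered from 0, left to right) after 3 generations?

generation 1: 10111101110111101
generation 2: 10011100110011101
generation 3: 11001110011001101
position 13 holds 1

1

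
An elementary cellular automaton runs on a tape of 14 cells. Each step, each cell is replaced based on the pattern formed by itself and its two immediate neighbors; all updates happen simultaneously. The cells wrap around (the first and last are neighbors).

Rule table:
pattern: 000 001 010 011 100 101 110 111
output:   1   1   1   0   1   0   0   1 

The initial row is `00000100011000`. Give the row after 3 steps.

11111111100111
11111111011011
11111110000001

11111110000001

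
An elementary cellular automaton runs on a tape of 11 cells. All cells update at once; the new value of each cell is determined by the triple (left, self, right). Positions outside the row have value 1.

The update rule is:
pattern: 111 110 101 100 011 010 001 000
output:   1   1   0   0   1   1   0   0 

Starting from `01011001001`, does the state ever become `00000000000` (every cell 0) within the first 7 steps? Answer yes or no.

01011001001  (fixed point — unchanged through step 7)
step 7 is 01011001001, still not uniform 0

no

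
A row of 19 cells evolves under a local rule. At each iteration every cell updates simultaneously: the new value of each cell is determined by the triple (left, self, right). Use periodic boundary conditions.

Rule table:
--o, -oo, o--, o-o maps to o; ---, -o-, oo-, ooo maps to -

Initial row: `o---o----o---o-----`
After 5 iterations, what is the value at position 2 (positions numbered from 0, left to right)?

-

-o-o-o--o-o-o-o---o
o-o-o-oo-o-o-o-o-o-
-o-o-oo-o-o-o-o-o-o
o-o-oo-o-o-o-o-o-o-
-o-oo-o-o-o-o-o-o-o
position 2 holds -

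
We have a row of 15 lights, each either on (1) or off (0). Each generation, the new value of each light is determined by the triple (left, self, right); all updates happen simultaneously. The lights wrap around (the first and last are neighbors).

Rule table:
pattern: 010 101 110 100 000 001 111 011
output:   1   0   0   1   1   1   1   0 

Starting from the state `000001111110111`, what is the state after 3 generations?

generation 1: 111110111100010
generation 2: 011100011011110
generation 3: 101011100001101

101011100001101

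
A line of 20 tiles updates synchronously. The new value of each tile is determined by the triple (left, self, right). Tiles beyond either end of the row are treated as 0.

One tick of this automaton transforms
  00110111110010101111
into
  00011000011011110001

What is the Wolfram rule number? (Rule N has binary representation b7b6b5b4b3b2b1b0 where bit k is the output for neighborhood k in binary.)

116

position 6: 111 → 0  (bit 7 = 0)
position 3: 110 → 1  (bit 6 = 1)
position 4: 101 → 1  (bit 5 = 1)
position 10: 100 → 1  (bit 4 = 1)
position 2: 011 → 0  (bit 3 = 0)
position 12: 010 → 1  (bit 2 = 1)
position 1: 001 → 0  (bit 1 = 0)
position 0: 000 → 0  (bit 0 = 0)
bits b7..b0 = 01110100 = 116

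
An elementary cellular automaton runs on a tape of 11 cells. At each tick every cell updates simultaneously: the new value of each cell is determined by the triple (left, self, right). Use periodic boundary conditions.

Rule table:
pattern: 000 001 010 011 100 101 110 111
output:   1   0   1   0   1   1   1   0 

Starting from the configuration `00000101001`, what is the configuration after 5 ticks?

tick 1: 11110111101
tick 2: 00011000110
tick 3: 11001110011
tick 4: 01100011000
tick 5: 00111001111

00111001111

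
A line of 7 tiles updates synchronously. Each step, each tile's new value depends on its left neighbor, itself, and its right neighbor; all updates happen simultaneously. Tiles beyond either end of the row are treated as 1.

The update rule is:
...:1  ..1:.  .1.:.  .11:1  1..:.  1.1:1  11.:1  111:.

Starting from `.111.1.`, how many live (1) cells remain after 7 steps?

11.11.1
.111111
11.....
.1.111.
1.11.11
111111.
.....11
count of 1: 2

2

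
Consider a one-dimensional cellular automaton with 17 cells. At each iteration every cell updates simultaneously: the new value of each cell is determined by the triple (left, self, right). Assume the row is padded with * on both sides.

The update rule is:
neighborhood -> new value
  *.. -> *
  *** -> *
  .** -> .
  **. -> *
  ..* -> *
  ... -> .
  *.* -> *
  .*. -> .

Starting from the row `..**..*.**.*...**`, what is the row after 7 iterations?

iteration 1: **.***.*.**.*.*.*
iteration 2: ***.***.*.**.*.*.
iteration 3: ****.***.*.**.*.*
iteration 4: *****.***.*.**.*.
iteration 5: ******.***.*.**.*
iteration 6: *******.***.*.**.
iteration 7: ********.***.*.**

********.***.*.**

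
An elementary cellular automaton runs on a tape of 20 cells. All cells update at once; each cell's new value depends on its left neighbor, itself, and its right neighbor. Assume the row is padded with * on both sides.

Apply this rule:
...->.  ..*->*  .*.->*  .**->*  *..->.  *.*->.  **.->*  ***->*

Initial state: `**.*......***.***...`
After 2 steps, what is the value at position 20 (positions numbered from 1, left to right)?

*

step 1: **.*.....****.***..*
step 2: **.*....*****.***.**
position 20 holds *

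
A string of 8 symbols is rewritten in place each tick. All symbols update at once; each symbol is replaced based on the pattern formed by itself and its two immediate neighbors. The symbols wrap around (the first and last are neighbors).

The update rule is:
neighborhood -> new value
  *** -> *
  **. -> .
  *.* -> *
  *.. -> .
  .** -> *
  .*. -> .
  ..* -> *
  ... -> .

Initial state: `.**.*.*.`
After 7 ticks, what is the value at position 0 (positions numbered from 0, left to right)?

.

tick 1: **.*.*..
tick 2: *.*.*..*
tick 3: .*.*..**
tick 4: *.*..**.
tick 5: .*..**.*
tick 6: *..**.*.
tick 7: ..**.*.*
position 0 holds .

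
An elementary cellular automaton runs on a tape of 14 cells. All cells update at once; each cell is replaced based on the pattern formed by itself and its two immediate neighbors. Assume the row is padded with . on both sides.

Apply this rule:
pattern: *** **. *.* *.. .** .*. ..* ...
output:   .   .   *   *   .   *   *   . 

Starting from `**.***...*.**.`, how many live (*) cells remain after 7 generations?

4

..*...*.***..*
.***.***...***
*...*...*.*...
**.***.*****..
..*...*.....*.
.***.***...***  (repeats generation 2; period 4)
generation 7: *...*...*.*...
count of *: 4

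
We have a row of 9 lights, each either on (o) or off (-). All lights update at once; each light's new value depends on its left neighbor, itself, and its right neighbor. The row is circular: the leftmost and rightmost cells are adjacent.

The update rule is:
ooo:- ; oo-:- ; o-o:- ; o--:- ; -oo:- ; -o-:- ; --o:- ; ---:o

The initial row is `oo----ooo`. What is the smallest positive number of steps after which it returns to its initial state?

2

---oo----
oo----ooo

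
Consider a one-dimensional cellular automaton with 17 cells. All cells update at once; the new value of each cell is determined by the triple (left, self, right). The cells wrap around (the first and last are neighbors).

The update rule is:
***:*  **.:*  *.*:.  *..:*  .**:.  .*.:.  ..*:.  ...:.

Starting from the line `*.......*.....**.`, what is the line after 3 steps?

*..*.......*.....

.*.......*.....*.
..*.......*.....*
*..*.......*.....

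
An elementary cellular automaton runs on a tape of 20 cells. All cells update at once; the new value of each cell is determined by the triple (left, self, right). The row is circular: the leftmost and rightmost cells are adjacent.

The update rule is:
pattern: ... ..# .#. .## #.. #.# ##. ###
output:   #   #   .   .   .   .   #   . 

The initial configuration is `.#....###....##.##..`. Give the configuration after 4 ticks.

.###..###..#.#.#.#.#

tick 1: #..###..#.###.#..#.#
tick 2: #.#..#.#....#...#...
tick 3: ....#....###..##..##
tick 4: .###..###..#.#.#.#.#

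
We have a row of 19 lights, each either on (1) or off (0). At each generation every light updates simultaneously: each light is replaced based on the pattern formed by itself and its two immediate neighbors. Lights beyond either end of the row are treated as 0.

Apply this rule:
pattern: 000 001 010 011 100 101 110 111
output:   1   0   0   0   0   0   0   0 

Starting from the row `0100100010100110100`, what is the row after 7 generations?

0000001000000000001

generation 1: 0000001000000000001
generation 2: 1111100011111111100
generation 3: 0000001000000000001  (repeats generation 1; period 2)
generation 7: 0000001000000000001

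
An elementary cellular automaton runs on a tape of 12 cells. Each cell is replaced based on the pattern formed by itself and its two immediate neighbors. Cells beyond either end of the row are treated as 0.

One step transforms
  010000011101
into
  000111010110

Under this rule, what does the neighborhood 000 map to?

1

At position 3 the neighborhood is 000; the next row has 1 there.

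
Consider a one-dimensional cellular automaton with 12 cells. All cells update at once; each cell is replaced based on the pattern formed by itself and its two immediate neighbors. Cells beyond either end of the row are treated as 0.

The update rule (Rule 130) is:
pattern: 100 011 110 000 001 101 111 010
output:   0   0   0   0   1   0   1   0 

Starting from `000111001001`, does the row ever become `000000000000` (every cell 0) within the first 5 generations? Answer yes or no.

001010010010
010000100100
100001001000
000010010000
000100100000
generation 5 is 000100100000, still not uniform 0

no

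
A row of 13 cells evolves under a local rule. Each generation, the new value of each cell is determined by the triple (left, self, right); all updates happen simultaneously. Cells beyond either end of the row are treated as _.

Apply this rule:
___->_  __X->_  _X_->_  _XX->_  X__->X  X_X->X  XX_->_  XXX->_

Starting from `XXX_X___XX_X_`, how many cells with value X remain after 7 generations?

___X_X____X_X
____X_X____X_
_____X_X____X
______X_X____
_______X_X___
________X_X__
_________X_X_
count of X: 2

2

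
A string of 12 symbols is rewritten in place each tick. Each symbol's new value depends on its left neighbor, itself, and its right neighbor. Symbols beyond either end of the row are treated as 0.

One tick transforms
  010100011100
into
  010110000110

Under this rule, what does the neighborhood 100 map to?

1

At position 4 the neighborhood is 100; the next row has 1 there.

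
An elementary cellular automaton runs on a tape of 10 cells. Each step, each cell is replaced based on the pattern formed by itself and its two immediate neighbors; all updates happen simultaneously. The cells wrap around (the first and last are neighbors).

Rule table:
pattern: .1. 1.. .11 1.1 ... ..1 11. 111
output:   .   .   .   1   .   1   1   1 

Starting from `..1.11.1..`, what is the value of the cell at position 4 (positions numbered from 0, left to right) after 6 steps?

.

step 1: .1.1.11...
step 2: 1.1.1.1...
step 3: .1.1.1...1
step 4: 1.1.1...1.
step 5: .1.1...1.1
step 6: 1.1...1.1.
position 4 holds .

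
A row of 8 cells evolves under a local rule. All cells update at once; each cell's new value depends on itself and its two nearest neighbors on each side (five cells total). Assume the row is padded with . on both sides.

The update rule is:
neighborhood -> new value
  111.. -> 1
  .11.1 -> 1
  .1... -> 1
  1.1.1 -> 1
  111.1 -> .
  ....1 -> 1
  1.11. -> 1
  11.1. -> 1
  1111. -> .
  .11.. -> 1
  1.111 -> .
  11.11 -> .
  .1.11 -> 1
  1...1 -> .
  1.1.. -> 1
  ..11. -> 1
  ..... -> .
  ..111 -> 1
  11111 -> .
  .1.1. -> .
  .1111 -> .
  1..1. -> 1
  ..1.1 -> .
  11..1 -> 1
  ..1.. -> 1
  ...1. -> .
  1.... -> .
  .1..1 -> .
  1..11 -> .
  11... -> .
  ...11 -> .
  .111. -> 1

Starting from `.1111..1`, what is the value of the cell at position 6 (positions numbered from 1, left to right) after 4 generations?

.1..1111
.1..1..1
.1.11.11
..111.11
position 6 holds .

.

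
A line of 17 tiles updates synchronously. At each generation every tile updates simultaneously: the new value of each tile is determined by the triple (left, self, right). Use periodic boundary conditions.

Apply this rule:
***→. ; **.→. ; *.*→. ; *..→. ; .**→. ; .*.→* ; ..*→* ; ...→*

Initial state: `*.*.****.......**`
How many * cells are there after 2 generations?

9

..*......******..
***.*****.......*
count of *: 9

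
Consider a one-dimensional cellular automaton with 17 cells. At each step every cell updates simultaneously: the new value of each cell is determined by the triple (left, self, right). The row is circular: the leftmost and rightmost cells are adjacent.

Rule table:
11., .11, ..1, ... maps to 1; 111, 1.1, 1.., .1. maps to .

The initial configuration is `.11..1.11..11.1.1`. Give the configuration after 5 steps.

.1.1....111..1.11

step 1: .11.1..11.111....
step 2: 111...111.1.1.111
step 3: ..1.111.1.....1..
step 4: 11..1.1...1111..1
step 5: .1.1....111..1.11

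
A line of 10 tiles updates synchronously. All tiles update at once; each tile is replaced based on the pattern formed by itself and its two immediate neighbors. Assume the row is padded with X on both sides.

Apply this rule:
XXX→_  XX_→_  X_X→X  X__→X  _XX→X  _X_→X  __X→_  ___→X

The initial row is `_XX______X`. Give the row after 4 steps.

_XXXX__XXX

XX_XXXXX_X
__XX____XX
X_X_XXX_X_
_XXXX__XXX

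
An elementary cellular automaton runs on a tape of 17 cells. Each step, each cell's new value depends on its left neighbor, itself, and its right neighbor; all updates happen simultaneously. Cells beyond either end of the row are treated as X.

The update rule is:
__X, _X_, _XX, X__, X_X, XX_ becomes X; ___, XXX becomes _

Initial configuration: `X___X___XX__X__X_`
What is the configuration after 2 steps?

_XXX_XXX_________

XX_XXX_XXXXXXXXXX
_XXX_XXX_________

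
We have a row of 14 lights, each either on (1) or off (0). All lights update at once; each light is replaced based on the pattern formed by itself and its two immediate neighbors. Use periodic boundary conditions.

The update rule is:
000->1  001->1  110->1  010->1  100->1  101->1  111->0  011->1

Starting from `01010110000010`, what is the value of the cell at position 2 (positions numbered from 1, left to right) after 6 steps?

11111111111111
00000000000000
11111111111111  (repeats step 1; period 2)
step 6: 00000000000000
position 2 holds 0

0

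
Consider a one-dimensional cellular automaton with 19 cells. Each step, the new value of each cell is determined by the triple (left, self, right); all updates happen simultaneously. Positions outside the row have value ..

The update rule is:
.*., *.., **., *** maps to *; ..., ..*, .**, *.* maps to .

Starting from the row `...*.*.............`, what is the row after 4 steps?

....**..**.........

...*.**............
...*..**...........
...**..**..........
....**..**.........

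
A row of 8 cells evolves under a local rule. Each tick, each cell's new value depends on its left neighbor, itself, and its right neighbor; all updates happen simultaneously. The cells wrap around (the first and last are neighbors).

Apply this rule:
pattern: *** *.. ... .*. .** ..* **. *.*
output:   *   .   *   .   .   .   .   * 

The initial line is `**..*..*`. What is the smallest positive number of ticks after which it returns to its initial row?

6

tick 1: *.......
tick 2: ..*****.
tick 3: *..***..
tick 4: ....*...
tick 5: ***...**
tick 6: **..*..*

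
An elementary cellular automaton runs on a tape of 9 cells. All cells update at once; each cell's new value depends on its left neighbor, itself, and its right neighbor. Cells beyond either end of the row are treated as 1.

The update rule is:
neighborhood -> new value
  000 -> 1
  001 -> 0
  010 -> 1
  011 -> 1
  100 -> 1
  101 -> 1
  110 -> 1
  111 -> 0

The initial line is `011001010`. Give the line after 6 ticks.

011101011

111101111
000111000
110101110
011111011
110001110
011101011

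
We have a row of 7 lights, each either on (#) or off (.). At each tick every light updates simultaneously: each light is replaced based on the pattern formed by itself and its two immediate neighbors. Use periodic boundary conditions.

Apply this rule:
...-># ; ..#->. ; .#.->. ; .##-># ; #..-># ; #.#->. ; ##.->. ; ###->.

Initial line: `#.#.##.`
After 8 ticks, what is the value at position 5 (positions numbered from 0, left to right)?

.

....#..
###..##
...#.#.
##....#
..###.#
#.#....
...###.
##.#..#
position 5 holds .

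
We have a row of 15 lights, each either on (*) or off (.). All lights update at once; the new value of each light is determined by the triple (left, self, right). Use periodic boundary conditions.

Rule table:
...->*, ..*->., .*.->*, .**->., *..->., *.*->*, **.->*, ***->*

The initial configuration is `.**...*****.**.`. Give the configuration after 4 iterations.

***.***...*****

..*.*..*****.*.
*.***...******.
**.**.*..******
***.***...*****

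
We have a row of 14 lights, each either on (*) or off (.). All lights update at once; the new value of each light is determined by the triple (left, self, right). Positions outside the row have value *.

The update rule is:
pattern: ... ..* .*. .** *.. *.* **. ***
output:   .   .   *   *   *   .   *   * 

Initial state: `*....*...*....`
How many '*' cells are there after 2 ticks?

**...**..**...
***..***.***..
count of *: 9

9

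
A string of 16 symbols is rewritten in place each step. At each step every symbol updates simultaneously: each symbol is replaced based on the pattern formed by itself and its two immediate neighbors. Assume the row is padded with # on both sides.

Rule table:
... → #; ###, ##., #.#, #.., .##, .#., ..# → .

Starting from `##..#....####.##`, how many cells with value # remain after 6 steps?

10

......##........
.####....######.
......##........  (repeats step 1; period 2)
step 6: .####....######.
count of #: 10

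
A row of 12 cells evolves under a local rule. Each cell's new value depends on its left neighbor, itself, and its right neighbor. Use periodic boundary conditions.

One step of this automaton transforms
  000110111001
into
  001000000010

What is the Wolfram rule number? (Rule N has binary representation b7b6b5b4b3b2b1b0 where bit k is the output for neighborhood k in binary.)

2

position 7: 111 → 0  (bit 7 = 0)
position 4: 110 → 0  (bit 6 = 0)
position 5: 101 → 0  (bit 5 = 0)
position 0: 100 → 0  (bit 4 = 0)
position 3: 011 → 0  (bit 3 = 0)
position 11: 010 → 0  (bit 2 = 0)
position 2: 001 → 1  (bit 1 = 1)
position 1: 000 → 0  (bit 0 = 0)
bits b7..b0 = 00000010 = 2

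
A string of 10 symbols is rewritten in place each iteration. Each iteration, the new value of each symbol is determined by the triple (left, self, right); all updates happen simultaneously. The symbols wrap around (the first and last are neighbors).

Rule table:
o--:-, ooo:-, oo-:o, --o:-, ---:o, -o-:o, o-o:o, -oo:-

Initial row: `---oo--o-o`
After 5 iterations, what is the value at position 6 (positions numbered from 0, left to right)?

o

iteration 1: -o--o--ooo
iteration 2: oo--o----o
iteration 3: -o--o-oo--
iteration 4: -o--oo-o-o
iteration 5: oo---ooooo
position 6 holds o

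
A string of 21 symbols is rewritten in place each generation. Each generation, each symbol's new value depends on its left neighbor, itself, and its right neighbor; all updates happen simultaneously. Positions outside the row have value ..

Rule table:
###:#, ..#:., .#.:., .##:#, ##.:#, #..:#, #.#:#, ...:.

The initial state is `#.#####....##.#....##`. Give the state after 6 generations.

.#######...###.#...##
.########..####.#..##
.#########.#####.#.##
.################.###
.####################
.####################

.####################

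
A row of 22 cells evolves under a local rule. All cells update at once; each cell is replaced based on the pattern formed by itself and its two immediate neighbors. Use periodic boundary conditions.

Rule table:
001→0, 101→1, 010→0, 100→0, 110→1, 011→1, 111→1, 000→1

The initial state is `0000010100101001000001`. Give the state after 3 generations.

1111011011010111111110

0111001000010000011100
0111000011000111011101
1111011011010111111110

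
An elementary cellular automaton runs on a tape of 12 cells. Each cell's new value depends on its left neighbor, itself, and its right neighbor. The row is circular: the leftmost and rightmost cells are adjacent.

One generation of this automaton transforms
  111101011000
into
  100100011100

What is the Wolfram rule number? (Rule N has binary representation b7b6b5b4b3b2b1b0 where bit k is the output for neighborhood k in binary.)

position 1: 111 → 0  (bit 7 = 0)
position 3: 110 → 1  (bit 6 = 1)
position 4: 101 → 0  (bit 5 = 0)
position 9: 100 → 1  (bit 4 = 1)
position 0: 011 → 1  (bit 3 = 1)
position 5: 010 → 0  (bit 2 = 0)
position 11: 001 → 0  (bit 1 = 0)
position 10: 000 → 0  (bit 0 = 0)
bits b7..b0 = 01011000 = 88

88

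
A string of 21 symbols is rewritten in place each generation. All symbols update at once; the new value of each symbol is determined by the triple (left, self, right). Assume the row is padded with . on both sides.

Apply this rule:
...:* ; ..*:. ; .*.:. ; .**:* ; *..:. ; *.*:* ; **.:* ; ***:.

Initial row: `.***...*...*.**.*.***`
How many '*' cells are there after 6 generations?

10

generation 1: .*.*.*...*..****.**.*
generation 2: ..*.*..*....*..*****.
generation 3: *..*.....**....*...*.
generation 4: .....***.**.**...*...
generation 5: ****.*.*******.*...**
generation 6: *..**.**.....**..*.**
count of *: 10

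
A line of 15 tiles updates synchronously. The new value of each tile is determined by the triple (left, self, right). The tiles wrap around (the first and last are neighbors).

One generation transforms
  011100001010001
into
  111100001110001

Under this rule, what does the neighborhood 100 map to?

0

At position 4 the neighborhood is 100; the next row has 0 there.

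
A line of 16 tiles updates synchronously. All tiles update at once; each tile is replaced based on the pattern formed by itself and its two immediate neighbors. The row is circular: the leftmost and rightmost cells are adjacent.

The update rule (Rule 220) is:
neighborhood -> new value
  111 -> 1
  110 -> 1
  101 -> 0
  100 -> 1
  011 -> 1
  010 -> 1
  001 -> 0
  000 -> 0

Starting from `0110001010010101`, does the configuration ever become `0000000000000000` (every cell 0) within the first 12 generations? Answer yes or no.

no

0111001011010101
0111101011010101
0111101011010101  (fixed point — unchanged through generation 12)
generation 12 is 0111101011010101, still not uniform 0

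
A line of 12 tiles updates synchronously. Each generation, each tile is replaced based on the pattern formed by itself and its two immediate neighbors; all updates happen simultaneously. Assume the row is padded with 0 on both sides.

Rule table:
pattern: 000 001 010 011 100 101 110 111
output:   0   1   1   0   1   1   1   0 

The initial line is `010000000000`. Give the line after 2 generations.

111000000000
001100000000

001100000000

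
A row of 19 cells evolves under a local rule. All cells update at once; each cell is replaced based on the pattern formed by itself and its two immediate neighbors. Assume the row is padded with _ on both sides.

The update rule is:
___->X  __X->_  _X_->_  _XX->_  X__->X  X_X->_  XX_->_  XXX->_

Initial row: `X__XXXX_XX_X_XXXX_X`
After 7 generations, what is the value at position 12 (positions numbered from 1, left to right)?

_

generation 1: _X_________________
generation 2: __XXXXXXXXXXXXXXXXX
generation 3: X__________________
generation 4: _XXXXXXXXXXXXXXXXXX
generation 5: ___________________
generation 6: XXXXXXXXXXXXXXXXXXX
generation 7: ___________________
position 12 holds _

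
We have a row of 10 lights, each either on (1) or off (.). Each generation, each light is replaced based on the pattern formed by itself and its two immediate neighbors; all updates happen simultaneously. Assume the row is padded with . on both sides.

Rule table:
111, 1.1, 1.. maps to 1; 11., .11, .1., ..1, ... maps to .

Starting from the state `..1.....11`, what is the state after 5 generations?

...1......
....1.....
.....1....
......1...
.......1..

.......1..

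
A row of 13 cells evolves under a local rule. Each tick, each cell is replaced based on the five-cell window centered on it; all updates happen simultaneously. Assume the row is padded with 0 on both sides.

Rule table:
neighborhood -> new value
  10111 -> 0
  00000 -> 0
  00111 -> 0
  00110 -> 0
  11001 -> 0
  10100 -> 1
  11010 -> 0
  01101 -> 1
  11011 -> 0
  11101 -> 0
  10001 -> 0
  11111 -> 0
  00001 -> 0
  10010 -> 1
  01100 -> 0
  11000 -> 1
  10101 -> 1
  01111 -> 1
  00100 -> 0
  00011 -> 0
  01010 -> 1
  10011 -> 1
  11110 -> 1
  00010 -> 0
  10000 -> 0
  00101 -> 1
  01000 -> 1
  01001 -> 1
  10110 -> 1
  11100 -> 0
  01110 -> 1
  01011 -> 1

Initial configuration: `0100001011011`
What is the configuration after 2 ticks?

tick 1: 0010001111010
tick 2: 0001000110011

0001000110011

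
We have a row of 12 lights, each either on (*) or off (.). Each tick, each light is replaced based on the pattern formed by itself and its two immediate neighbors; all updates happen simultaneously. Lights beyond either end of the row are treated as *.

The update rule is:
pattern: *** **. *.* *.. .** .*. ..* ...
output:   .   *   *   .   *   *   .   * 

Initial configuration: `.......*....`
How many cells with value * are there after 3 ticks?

3

.*****.*.**.
**...*******
.*.*.*......
count of *: 3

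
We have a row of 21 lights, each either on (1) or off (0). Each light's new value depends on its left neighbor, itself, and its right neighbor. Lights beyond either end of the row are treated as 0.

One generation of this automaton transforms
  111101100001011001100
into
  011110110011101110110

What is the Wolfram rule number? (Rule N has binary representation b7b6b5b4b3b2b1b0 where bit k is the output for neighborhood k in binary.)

position 1: 111 → 1  (bit 7 = 1)
position 3: 110 → 1  (bit 6 = 1)
position 4: 101 → 1  (bit 5 = 1)
position 7: 100 → 1  (bit 4 = 1)
position 0: 011 → 0  (bit 3 = 0)
position 11: 010 → 1  (bit 2 = 1)
position 10: 001 → 1  (bit 1 = 1)
position 8: 000 → 0  (bit 0 = 0)
bits b7..b0 = 11110110 = 246

246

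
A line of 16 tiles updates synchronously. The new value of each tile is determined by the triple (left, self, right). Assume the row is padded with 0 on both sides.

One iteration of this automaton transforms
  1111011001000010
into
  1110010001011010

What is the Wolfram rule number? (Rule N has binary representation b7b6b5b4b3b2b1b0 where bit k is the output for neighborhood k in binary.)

position 1: 111 → 1  (bit 7 = 1)
position 3: 110 → 0  (bit 6 = 0)
position 4: 101 → 0  (bit 5 = 0)
position 7: 100 → 0  (bit 4 = 0)
position 0: 011 → 1  (bit 3 = 1)
position 9: 010 → 1  (bit 2 = 1)
position 8: 001 → 0  (bit 1 = 0)
position 11: 000 → 1  (bit 0 = 1)
bits b7..b0 = 10001101 = 141

141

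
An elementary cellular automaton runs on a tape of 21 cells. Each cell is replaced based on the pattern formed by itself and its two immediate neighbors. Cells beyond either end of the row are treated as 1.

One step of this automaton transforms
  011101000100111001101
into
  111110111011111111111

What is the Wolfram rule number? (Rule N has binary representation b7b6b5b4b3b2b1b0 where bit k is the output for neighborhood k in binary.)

position 2: 111 → 1  (bit 7 = 1)
position 3: 110 → 1  (bit 6 = 1)
position 0: 101 → 1  (bit 5 = 1)
position 6: 100 → 1  (bit 4 = 1)
position 1: 011 → 1  (bit 3 = 1)
position 5: 010 → 0  (bit 2 = 0)
position 8: 001 → 1  (bit 1 = 1)
position 7: 000 → 1  (bit 0 = 1)
bits b7..b0 = 11111011 = 251

251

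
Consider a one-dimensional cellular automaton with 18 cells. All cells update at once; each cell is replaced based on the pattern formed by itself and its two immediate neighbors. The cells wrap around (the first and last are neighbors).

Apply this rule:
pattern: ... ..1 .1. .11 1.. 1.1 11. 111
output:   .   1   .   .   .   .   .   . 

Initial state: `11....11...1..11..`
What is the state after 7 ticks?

....1..1...1.....1

.....1....1..1...1
....1....1..1...1.
...1....1..1...1..
..1....1..1...1...
.1....1..1...1....
1....1..1...1.....
....1..1...1.....1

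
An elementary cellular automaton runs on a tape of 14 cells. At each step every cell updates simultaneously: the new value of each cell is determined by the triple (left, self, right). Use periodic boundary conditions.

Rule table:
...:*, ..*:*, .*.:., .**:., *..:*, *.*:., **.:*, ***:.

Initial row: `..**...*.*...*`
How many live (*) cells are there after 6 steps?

6

**.****...***.
.*....****..*.
*.****...***.*
*....****..*..
.****...***.**
....****..*..*
count of *: 6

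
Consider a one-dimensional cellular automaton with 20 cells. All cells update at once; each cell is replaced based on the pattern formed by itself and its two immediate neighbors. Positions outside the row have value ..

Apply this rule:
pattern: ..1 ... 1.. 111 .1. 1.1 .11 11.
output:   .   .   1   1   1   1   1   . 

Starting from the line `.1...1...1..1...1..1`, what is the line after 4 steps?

step 1: .11..11..11.11..11.1
step 2: .1.1.1.1.1.11.1.1.11
step 3: .11111111111.111111.
step 4: .1111111111.111111.1

.1111111111.111111.1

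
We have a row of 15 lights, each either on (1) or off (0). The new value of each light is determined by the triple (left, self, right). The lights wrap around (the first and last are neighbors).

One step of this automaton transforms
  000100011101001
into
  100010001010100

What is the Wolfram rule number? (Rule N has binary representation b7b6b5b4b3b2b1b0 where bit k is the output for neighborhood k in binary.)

176

position 8: 111 → 1  (bit 7 = 1)
position 9: 110 → 0  (bit 6 = 0)
position 10: 101 → 1  (bit 5 = 1)
position 0: 100 → 1  (bit 4 = 1)
position 7: 011 → 0  (bit 3 = 0)
position 3: 010 → 0  (bit 2 = 0)
position 2: 001 → 0  (bit 1 = 0)
position 1: 000 → 0  (bit 0 = 0)
bits b7..b0 = 10110000 = 176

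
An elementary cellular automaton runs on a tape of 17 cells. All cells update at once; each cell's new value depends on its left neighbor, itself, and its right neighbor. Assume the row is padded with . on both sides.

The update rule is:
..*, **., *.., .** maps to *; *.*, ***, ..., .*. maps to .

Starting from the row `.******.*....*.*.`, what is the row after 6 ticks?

*.**.*.*....*.*..

tick 1: **....*..*..*...*
tick 2: ***..*.**.**.*.*.
tick 3: *.***..**.**....*
tick 4: ..*.*****.***..*.
tick 5: .*..*...*.*.***.*
tick 6: *.**.*.*....*.*..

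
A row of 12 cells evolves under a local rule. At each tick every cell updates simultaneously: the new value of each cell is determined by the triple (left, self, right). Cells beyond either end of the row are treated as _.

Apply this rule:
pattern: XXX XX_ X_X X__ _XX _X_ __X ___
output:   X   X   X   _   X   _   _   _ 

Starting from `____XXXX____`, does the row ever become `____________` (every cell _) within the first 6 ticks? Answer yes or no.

____XXXX____  (fixed point — unchanged through tick 6)
tick 6 is ____XXXX____, still not uniform _

no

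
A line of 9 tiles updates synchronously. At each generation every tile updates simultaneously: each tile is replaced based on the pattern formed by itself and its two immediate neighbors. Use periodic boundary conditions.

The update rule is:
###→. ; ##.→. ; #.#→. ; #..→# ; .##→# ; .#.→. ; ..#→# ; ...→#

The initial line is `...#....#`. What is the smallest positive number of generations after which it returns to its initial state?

18

generation 1: ###.####.
generation 2: #...#....
generation 3: .###.####
generation 4: .#...#...
generation 5: #.###.###
generation 6: ..#...#..
generation 7: ##.###.##
generation 8: ...#...#.
generation 9: ###.###.#
generation 10: ....#...#
generation 11: ####.###.
generation 12: #....#...
generation 13: .####.###
generation 14: .#....#..
generation 15: #.####.##
generation 16: ..#....#.
generation 17: ##.####.#
generation 18: ...#....#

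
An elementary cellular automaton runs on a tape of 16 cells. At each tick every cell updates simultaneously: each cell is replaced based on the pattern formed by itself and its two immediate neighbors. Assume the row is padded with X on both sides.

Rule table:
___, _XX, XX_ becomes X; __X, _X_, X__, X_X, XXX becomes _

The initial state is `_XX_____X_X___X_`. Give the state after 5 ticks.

_XX_X_X_XXXXX___

_XX_XXX_____X___
_XX_X_X_XXX___X_
_XX_____X_X_X___
_XX_XXX_______X_
_XX_X_X_XXXXX___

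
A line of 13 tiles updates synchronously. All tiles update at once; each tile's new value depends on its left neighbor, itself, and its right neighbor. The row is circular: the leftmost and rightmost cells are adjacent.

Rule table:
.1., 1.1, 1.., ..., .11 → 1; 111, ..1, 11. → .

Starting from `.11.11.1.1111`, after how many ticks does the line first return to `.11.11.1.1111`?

tick 1: 11.11.1111...
tick 2: 1.11.11...11.
tick 3: 111.11.11.1.1
tick 4: ...11.11.1111
tick 5: 11.1.11.11...
tick 6: 1.1111.11.11.
tick 7: 111...11.11.1
tick 8: ...11.1.11.11
tick 9: 11.1.1111.11.
tick 10: 1.1111...11.1
tick 11: .11...11.1.11
tick 12: 11.11.1.1111.
tick 13: 1.11.1111...1
tick 14: .11.11...11.1
tick 15: 11.11.11.1.11
tick 16: ..11.11.1111.
tick 17: 1.1.11.11...1
tick 18: .1111.11.11.1
tick 19: 11...11.11.11
tick 20: ..11.1.11.11.
tick 21: 1.1.1111.11.1
tick 22: .1111...11.11
tick 23: 11...11.1.11.
tick 24: 1.11.1.1111.1
tick 25: .11.1111...11
tick 26: 11.11...11.1.
tick 27: 1.11.11.1.111
tick 28: .11.11.1111..
tick 29: .1.11.11...11
tick 30: 1111.11.11.1.
tick 31: 1...11.11.111
tick 32: .11.1.11.11..
tick 33: .1.1111.11.11
tick 34: 1111...11.11.
tick 35: 1...11.1.11.1
tick 36: .11.1.1111.11
tick 37: 11.1111...11.
tick 38: 1.11...11.1.1
tick 39: .11.11.1.1111

39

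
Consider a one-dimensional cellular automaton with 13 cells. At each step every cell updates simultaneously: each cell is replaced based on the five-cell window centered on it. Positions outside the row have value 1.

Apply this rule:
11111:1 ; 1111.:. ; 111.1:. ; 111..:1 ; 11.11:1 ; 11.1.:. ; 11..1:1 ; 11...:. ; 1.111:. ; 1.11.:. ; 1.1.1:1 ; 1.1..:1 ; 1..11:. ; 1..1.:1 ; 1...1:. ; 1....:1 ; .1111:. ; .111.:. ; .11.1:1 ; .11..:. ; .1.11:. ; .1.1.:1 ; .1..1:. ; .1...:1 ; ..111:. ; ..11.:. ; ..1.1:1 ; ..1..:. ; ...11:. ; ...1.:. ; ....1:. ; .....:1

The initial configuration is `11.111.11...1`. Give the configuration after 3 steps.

...11.....11.

step 1: ..1...1......
step 2: 11.1...1111..
step 3: ...11.....11.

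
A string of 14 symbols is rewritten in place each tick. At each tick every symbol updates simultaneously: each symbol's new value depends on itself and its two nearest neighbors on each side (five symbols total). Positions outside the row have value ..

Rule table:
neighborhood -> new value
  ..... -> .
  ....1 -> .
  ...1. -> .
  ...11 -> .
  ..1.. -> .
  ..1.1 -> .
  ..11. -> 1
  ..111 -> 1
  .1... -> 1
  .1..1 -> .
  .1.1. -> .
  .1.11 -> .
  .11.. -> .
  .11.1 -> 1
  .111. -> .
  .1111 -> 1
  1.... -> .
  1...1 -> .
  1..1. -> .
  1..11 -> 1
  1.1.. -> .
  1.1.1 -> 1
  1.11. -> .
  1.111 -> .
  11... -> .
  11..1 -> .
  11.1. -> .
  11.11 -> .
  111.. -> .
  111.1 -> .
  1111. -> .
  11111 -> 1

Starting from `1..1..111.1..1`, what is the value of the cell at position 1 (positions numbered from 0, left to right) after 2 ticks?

.

tick 1: .....11.......
tick 2: .....1........
position 1 holds .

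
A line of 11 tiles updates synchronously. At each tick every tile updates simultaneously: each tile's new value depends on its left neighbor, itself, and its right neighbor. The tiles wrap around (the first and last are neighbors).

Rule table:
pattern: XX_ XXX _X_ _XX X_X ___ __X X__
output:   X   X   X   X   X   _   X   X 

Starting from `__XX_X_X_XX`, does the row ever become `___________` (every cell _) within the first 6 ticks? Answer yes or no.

no

XXXXXXXXXXX
XXXXXXXXXXX  (fixed point — unchanged through tick 6)
tick 6 is XXXXXXXXXXX, still not uniform _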